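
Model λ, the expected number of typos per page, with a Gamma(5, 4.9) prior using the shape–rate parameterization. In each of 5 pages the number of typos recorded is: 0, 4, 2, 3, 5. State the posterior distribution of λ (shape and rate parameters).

Total count ∑xᵢ = 14 over n = 5 pages.
Gamma is conjugate to the Poisson likelihood: posterior is Gamma(shape = 5+14 = 19, rate = 4.9+5 = 9.9).

Posterior: Gamma(shape=19, rate=9.9)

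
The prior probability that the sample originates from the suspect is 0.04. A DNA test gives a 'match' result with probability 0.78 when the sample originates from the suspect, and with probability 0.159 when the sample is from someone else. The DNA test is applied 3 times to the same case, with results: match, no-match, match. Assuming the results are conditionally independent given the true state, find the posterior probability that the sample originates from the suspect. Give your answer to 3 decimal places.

With H the event that the sample originates from the suspect, the joint likelihood of the observed sequence is P(data|H) = 0.78·0.22·0.78 = 0.13385 and P(data|¬H) = 0.159·0.841·0.159 = 0.021261.
Bayes: P(H|data) = 0.04·0.13385 / (0.04·0.13385 + 0.96·0.021261) = 0.0053539/0.025765 = 0.2078.

Posterior P(H) ≈ 0.208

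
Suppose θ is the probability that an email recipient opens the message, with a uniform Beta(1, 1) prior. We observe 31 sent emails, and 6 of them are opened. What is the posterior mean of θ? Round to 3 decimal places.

The binomial likelihood is conjugate to the Beta prior: with 6 successes and 25 failures, the posterior is Beta(1+6, 1+25) = Beta(7, 26).
Posterior mean = α/(α+β) = 7/33 = 0.212.

Posterior mean ≈ 0.212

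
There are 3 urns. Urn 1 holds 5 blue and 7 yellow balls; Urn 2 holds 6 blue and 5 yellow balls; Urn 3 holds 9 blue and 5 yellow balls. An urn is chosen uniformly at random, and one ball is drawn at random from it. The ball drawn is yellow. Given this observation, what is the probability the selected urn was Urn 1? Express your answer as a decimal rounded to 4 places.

P(yellow|Urn 1) = 0.5833; P(yellow|Urn 2) = 0.4545; P(yellow|Urn 3) = 0.3571.
Prior × likelihood for each source: 0.333333·0.5833=0.1944, 0.333333·0.4545=0.1515, 0.333333·0.3571=0.1190. Summing gives P(yellow) = 0.46501.
P(Urn 1 | yellow) = 0.1944 / 0.46501 = 0.4182.

Posterior probability ≈ 0.4182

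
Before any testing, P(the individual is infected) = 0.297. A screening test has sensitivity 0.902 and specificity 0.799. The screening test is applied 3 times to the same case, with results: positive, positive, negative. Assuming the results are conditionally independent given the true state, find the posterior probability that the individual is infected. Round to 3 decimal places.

With H the event that the individual is infected, the joint likelihood of the observed sequence is P(data|H) = 0.902·0.902·0.098 = 0.079733 and P(data|¬H) = 0.201·0.201·0.799 = 0.032280.
Bayes: P(H|data) = 0.297·0.079733 / (0.297·0.079733 + 0.703·0.032280) = 0.023681/0.046374 = 0.5106.

Posterior P(H) ≈ 0.511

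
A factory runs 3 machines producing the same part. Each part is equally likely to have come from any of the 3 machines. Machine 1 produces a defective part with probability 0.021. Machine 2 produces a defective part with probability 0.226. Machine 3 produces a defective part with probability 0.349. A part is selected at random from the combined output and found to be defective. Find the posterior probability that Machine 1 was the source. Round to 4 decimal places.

P(defective|M1) = 0.021; P(defective|M2) = 0.226; P(defective|M3) = 0.349.
Prior × likelihood for each source: 0.333333·0.021=0.007000, 0.333333·0.226=0.07533, 0.333333·0.349=0.1163. Summing gives P(defective) = 0.19867.
P(Machine 1 | defective) = 0.007000 / 0.19867 = 0.0352.

Posterior probability ≈ 0.0352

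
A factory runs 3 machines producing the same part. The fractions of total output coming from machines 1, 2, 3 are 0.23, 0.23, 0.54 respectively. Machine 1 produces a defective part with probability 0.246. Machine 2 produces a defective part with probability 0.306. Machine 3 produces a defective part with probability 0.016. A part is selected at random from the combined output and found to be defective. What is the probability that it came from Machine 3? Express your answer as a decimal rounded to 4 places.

Posterior probability ≈ 0.0637

Tabulate prior·likelihood by source: [1] prior 0.23, lik 0.246, product 0.05658; [2] prior 0.23, lik 0.306, product 0.07038; [3] prior 0.54, lik 0.016, product 0.008640.
Normalizing constant = 0.13560; the posterior for Machine 3 is its product over the sum, 0.008640/0.13560 = 0.0637.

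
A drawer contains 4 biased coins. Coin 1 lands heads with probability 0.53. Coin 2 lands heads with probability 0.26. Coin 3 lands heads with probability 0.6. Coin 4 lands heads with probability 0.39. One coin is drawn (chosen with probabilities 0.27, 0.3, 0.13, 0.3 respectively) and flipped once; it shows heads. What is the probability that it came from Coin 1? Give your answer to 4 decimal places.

Tabulate prior·likelihood by source: [1] prior 0.27, lik 0.53, product 0.1431; [2] prior 0.3, lik 0.26, product 0.07800; [3] prior 0.13, lik 0.6, product 0.07800; [4] prior 0.3, lik 0.39, product 0.1170.
Normalizing constant = 0.41610; the posterior for Coin 1 is its product over the sum, 0.1431/0.41610 = 0.3439.

Posterior probability ≈ 0.3439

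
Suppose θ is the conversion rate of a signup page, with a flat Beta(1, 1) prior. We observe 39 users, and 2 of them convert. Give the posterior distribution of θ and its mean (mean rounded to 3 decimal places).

Observing 2 successes and 37 failures updates Beta(1, 1) by adding the success and failure counts to the two shape parameters: α = 1+2 = 3, β = 1+37 = 38.
E[θ | data] = 3/(3+38) = 0.073.

Posterior: Beta(3, 38); mean ≈ 0.073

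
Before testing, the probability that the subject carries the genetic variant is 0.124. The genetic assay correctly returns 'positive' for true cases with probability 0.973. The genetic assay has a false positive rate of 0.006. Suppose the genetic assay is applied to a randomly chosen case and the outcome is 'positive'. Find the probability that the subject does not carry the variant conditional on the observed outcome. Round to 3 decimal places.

P(¬H | E) ≈ 0.042

Write H for 'the subject carries the genetic variant'. Prior odds H:¬H = 0.124/0.876 = 0.14155. For the 'positive' outcome, the likelihood ratio is 0.973/0.006 = 162.17.
Posterior odds = 0.14155 × 162.17 = 22.955, so P(H|E) = 22.955/(1+22.955) = 0.958. Then P(¬H|E) = 1 − 0.958 = 0.042.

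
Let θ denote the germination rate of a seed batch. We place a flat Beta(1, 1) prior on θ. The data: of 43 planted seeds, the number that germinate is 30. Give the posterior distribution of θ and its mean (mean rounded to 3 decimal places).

Posterior: Beta(31, 14); mean ≈ 0.689

Observing 30 successes and 13 failures updates Beta(1, 1) by adding the success and failure counts to the two shape parameters: α = 1+30 = 31, β = 1+13 = 14.
E[θ | data] = 31/(31+14) = 0.689.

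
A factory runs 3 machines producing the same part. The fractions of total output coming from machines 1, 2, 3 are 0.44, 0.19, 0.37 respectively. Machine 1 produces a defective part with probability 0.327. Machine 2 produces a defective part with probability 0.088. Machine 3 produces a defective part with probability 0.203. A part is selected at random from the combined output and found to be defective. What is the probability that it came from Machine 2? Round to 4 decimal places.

Posterior probability ≈ 0.0709

P(defective|M1) = 0.327; P(defective|M2) = 0.088; P(defective|M3) = 0.203.
Prior × likelihood for each source: 0.44·0.327=0.1439, 0.19·0.088=0.01672, 0.37·0.203=0.07511. Summing gives P(defective) = 0.23571.
P(Machine 2 | defective) = 0.01672 / 0.23571 = 0.0709.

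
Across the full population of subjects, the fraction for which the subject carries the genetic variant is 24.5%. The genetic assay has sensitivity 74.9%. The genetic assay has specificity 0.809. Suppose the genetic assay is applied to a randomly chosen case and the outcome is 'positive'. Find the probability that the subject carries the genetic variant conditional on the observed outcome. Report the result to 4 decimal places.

Write H for 'the subject carries the genetic variant'. Prior odds H:¬H = 0.245/0.755 = 0.32450. For the 'positive' outcome, the likelihood ratio is 0.749/0.191 = 3.9215.
Posterior odds = 0.32450 × 3.9215 = 1.2725, so P(H|E) = 1.2725/(1+1.2725) = 0.5600.

P(H | E) ≈ 0.5600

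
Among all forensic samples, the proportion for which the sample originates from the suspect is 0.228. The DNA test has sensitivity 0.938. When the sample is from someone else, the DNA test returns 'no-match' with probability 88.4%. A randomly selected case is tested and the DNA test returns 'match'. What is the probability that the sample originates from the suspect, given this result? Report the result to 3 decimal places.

Let H be the event that the sample originates from the suspect. P(H) = 0.228, so P(¬H) = 0.772. With E the 'match' result, P(E|H) = 0.938 and P(E|¬H) = 0.116.
P(E) = 0.938·0.228 + 0.116·0.772 = 0.21386 + 0.089552 = 0.30342.
By Bayes' theorem, P(H|E) = 0.21386 / 0.30342 = 0.705.

P(H | E) ≈ 0.705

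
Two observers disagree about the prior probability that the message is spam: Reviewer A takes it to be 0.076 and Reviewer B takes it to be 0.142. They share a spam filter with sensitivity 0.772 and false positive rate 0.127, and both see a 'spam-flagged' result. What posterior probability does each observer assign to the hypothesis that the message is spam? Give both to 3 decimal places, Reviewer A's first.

P('+'|H) = 0.772, P('+'|¬H) = 0.127.
Reviewer A: numerator 0.772·0.076 = 0.058672; evidence = 0.058672+0.127·0.924 = 0.17602; posterior = 0.333.
Reviewer B: numerator 0.772·0.142 = 0.10962; evidence = 0.10962+0.127·0.858 = 0.21859; posterior = 0.502.

Reviewer A: 0.333; Reviewer B: 0.502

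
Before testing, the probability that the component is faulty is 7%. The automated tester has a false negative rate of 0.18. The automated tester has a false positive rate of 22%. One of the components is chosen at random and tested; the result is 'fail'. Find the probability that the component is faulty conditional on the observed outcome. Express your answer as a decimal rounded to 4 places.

Let H be the event that the component is faulty. P(H) = 0.07, so P(¬H) = 0.93. With E the 'fail' result, P(E|H) = 0.82 and P(E|¬H) = 0.22.
P(E) = 0.82·0.07 + 0.22·0.93 = 0.057400 + 0.20460 = 0.26200.
By Bayes' theorem, P(H|E) = 0.057400 / 0.26200 = 0.2191.

P(H | E) ≈ 0.2191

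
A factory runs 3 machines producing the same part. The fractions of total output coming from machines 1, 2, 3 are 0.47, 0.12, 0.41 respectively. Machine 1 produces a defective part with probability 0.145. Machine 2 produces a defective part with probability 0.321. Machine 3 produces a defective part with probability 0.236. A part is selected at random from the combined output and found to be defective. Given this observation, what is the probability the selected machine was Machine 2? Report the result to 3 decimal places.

Posterior probability ≈ 0.189

Tabulate prior·likelihood by source: [1] prior 0.47, lik 0.145, product 0.06815; [2] prior 0.12, lik 0.321, product 0.03852; [3] prior 0.41, lik 0.236, product 0.09676.
Normalizing constant = 0.20343; the posterior for Machine 2 is its product over the sum, 0.03852/0.20343 = 0.189.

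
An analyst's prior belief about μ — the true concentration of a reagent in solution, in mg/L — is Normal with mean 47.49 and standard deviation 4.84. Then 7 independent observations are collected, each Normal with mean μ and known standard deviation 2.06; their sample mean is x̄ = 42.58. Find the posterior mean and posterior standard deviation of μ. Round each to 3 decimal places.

Posterior mean ≈ 42.704; posterior SD ≈ 0.769

With known σ, the Normal prior is conjugate. Weight on the data is w = (n/σ²)/(n/σ² + 1/τ₀²) = 1.64954/(1.64954+0.0426883) = 0.97477.
Posterior mean = w·x̄ + (1−w)·μ₀ = 0.97477·42.58 + 0.025226·47.49 = 42.704. Posterior variance = 1/(1.64954+0.0426883) = 0.590936, so SD = 0.769.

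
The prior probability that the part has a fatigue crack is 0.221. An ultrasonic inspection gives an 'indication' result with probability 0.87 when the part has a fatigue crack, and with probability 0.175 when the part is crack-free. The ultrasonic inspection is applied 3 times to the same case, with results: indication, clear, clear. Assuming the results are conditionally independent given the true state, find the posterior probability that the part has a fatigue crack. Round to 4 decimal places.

With H the event that the part has a fatigue crack, the joint likelihood of the observed sequence is P(data|H) = 0.87·0.13·0.13 = 0.014703 and P(data|¬H) = 0.175·0.825·0.825 = 0.11911.
Bayes: P(H|data) = 0.221·0.014703 / (0.221·0.014703 + 0.779·0.11911) = 0.0032494/0.096036 = 0.0338.

Posterior P(H) ≈ 0.0338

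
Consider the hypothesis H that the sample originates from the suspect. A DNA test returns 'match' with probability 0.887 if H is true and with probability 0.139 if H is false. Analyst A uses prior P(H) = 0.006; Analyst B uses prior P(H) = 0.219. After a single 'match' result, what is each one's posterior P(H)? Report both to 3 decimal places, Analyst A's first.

P('+'|H) = 0.887, P('+'|¬H) = 0.139.
Analyst A: numerator 0.887·0.006 = 0.0053220; evidence = 0.0053220+0.139·0.994 = 0.14349; posterior = 0.037.
Analyst B: numerator 0.887·0.219 = 0.19425; evidence = 0.19425+0.139·0.781 = 0.30281; posterior = 0.641.

Analyst A: 0.037; Analyst B: 0.641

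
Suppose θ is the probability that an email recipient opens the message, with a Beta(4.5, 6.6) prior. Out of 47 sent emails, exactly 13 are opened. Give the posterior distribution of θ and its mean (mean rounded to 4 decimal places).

Observing 13 successes and 34 failures updates Beta(4.5, 6.6) by adding the success and failure counts to the two shape parameters: α = 4.5+13 = 17.5, β = 6.6+34 = 40.6.
E[θ | data] = 17.5/(17.5+40.6) = 0.3012.

Posterior: Beta(17.5, 40.6); mean ≈ 0.3012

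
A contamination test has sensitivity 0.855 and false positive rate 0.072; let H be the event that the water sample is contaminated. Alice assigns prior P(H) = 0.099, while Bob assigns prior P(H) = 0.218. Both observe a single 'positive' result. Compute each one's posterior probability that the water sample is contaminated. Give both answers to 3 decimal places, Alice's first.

P('+'|H) = 0.855, P('+'|¬H) = 0.072.
Alice: numerator 0.855·0.099 = 0.084645; evidence = 0.084645+0.072·0.901 = 0.14952; posterior = 0.566.
Bob: numerator 0.855·0.218 = 0.18639; evidence = 0.18639+0.072·0.782 = 0.24269; posterior = 0.768.

Alice: 0.566; Bob: 0.768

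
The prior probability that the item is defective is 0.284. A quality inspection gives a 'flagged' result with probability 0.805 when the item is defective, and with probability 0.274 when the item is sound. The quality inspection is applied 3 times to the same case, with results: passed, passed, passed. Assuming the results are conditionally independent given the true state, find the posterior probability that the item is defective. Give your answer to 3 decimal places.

With H the event that the item is defective, the joint likelihood of the observed sequence is P(data|H) = 0.195·0.195·0.195 = 0.0074149 and P(data|¬H) = 0.726·0.726·0.726 = 0.38266.
Bayes: P(H|data) = 0.284·0.0074149 / (0.284·0.0074149 + 0.716·0.38266) = 0.0021058/0.27609 = 0.0076.

Posterior P(H) ≈ 0.008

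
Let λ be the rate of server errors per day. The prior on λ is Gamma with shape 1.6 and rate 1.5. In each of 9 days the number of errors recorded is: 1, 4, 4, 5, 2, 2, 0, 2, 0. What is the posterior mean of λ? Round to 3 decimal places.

The Poisson likelihood adds the total count to the shape and the number of exposure periods to the rate. Here ∑xᵢ = 20 and n = 9, so shape 1.6→21.6 and rate 1.5→10.5.
E[λ | data] = 21.6/10.5 = 2.057.

Posterior mean ≈ 2.057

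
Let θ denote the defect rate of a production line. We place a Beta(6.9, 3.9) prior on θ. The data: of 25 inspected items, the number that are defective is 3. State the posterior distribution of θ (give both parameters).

The binomial likelihood is conjugate to the Beta prior: with 3 successes and 22 failures, the posterior is Beta(6.9+3, 3.9+22) = Beta(9.9, 25.9).

Posterior: Beta(9.9, 25.9)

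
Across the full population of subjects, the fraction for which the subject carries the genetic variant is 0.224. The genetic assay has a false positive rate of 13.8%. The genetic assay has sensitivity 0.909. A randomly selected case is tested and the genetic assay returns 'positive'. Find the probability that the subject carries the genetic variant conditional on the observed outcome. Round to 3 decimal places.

P(H | E) ≈ 0.655

Write H for 'the subject carries the genetic variant'. Prior odds H:¬H = 0.224/0.776 = 0.28866. For the 'positive' outcome, the likelihood ratio is 0.909/0.138 = 6.5870.
Posterior odds = 0.28866 × 6.5870 = 1.9014, so P(H|E) = 1.9014/(1+1.9014) = 0.655.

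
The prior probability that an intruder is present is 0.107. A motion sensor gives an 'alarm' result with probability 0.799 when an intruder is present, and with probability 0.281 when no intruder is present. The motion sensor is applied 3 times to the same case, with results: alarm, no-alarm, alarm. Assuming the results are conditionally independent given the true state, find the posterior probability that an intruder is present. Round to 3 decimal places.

With H the event that an intruder is present, the joint likelihood of the observed sequence is P(data|H) = 0.799·0.201·0.799 = 0.12832 and P(data|¬H) = 0.281·0.719·0.281 = 0.056773.
Bayes: P(H|data) = 0.107·0.12832 / (0.107·0.12832 + 0.893·0.056773) = 0.013730/0.064428 = 0.2131.

Posterior P(H) ≈ 0.213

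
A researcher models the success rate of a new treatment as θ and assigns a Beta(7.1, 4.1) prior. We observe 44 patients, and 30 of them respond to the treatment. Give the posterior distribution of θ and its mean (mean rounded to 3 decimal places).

Observing 30 successes and 14 failures updates Beta(7.1, 4.1) by adding the success and failure counts to the two shape parameters: α = 7.1+30 = 37.1, β = 4.1+14 = 18.1.
Posterior mean = α/(α+β) = 37.1/55.2 = 0.672.

Posterior: Beta(37.1, 18.1); mean ≈ 0.672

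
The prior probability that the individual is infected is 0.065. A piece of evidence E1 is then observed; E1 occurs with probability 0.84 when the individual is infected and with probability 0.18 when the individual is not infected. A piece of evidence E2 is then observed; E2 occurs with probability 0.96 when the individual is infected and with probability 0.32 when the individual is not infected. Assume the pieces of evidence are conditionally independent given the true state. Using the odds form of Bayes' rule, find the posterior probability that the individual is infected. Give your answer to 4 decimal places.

Prior odds = 0.065/(1−0.065) = 0.069519.
Likelihood ratio for E1 = 0.84/0.18 = 4.6667.
Likelihood ratio for E2 = 0.96/0.32 = 3.0000.
Posterior odds = prior odds × LR₁ × LR₂ = 0.97326.
Posterior probability = odds/(1+odds) = 0.97326/1.9733 = 0.4932.

Posterior probability ≈ 0.4932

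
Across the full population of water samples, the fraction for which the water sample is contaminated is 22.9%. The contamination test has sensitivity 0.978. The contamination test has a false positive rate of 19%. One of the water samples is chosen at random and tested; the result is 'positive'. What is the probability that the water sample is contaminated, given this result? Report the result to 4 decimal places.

P(H | E) ≈ 0.6046

Write H for 'the water sample is contaminated'. Prior odds H:¬H = 0.229/0.771 = 0.29702. For the 'positive' outcome, the likelihood ratio is 0.978/0.19 = 5.1474.
Posterior odds = 0.29702 × 5.1474 = 1.5289, so P(H|E) = 1.5289/(1+1.5289) = 0.6046.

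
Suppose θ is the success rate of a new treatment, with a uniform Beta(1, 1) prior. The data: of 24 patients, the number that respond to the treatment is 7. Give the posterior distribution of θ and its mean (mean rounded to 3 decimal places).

Posterior: Beta(8, 18); mean ≈ 0.308

The binomial likelihood is conjugate to the Beta prior: with 7 successes and 17 failures, the posterior is Beta(1+7, 1+17) = Beta(8, 18).
Posterior mean = α/(α+β) = 8/26 = 0.308.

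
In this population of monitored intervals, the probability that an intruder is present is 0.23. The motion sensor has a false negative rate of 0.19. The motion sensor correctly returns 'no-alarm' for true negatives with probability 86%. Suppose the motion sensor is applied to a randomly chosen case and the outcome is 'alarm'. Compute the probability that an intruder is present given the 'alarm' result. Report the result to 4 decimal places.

Let H be the event that an intruder is present. P(H) = 0.23, so P(¬H) = 0.77. With E the 'alarm' result, P(E|H) = 0.81 and P(E|¬H) = 0.14.
P(E) = 0.81·0.23 + 0.14·0.77 = 0.18630 + 0.10780 = 0.29410.
By Bayes' theorem, P(H|E) = 0.18630 / 0.29410 = 0.6335.

P(H | E) ≈ 0.6335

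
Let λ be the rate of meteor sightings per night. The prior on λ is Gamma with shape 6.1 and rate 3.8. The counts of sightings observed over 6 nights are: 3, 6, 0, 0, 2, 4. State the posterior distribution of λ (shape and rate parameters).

Posterior: Gamma(shape=21.1, rate=9.8)

Total count ∑xᵢ = 15 over n = 6 nights.
Gamma is conjugate to the Poisson likelihood: posterior is Gamma(shape = 6.1+15 = 21.1, rate = 3.8+6 = 9.8).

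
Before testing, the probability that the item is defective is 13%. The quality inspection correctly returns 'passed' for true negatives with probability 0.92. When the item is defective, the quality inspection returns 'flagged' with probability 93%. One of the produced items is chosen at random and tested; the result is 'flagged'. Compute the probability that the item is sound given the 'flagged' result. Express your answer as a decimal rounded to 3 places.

Write H for 'the item is defective'. Prior odds H:¬H = 0.13/0.87 = 0.14943. For the 'flagged' outcome, the likelihood ratio is 0.93/0.08 = 11.625.
Posterior odds = 0.14943 × 11.625 = 1.7371, so P(H|E) = 1.7371/(1+1.7371) = 0.635. Then P(¬H|E) = 1 − 0.635 = 0.365.

P(¬H | E) ≈ 0.365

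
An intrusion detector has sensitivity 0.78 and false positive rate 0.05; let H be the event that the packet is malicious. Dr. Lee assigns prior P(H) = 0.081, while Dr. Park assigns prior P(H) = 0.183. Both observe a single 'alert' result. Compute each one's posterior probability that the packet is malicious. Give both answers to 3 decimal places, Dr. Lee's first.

The likelihood ratio for an 'alert' result is 0.78/0.05 = 15.600.
Dr. Lee: prior odds 0.081/0.919 = 0.088139; posterior odds 1.3750; posterior probability 0.579.
Dr. Park: prior odds 0.183/0.817 = 0.22399; posterior odds 3.4942; posterior probability 0.777.

Dr. Lee: 0.579; Dr. Park: 0.777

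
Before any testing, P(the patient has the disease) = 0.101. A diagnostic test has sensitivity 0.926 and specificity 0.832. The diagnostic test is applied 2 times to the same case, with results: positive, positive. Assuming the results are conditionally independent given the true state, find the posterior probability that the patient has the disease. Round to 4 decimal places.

Posterior P(H) ≈ 0.7734

Let H be the event that the patient has the disease; start with P(H) = 0.101. P('positive'|H) = 0.926, P('positive'|¬H) = 0.168.
Update on result 1 ('positive'): P(H) ← 0.926·0.1010 / (0.926·0.1010 + 0.168·0.8990) = 0.093526/0.24456 = 0.3824.
Update on result 2 ('positive'): P(H) ← 0.926·0.3824 / (0.926·0.3824 + 0.168·0.6176) = 0.35413/0.45788 = 0.7734.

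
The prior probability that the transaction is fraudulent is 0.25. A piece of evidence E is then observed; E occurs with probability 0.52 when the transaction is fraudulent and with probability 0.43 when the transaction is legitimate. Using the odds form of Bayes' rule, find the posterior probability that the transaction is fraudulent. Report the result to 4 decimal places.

Posterior probability ≈ 0.2873

Prior odds = 0.25/(1−0.25) = 0.33333.
Likelihood ratio for E = 0.52/0.43 = 1.2093.
Posterior odds = prior odds × LR = 0.40310.
Posterior probability = odds/(1+odds) = 0.40310/1.4031 = 0.2873.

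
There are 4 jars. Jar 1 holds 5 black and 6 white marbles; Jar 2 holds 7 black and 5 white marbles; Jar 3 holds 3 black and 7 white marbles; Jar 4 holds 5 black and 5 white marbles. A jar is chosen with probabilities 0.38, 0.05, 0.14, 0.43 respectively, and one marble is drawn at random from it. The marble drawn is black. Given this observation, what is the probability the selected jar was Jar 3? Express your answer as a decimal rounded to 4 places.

Tabulate prior·likelihood by source: [1] prior 0.38, lik 0.4545, product 0.1727; [2] prior 0.05, lik 0.5833, product 0.02917; [3] prior 0.14, lik 0.3, product 0.04200; [4] prior 0.43, lik 0.5, product 0.2150.
Normalizing constant = 0.45889; the posterior for Jar 3 is its product over the sum, 0.04200/0.45889 = 0.0915.

Posterior probability ≈ 0.0915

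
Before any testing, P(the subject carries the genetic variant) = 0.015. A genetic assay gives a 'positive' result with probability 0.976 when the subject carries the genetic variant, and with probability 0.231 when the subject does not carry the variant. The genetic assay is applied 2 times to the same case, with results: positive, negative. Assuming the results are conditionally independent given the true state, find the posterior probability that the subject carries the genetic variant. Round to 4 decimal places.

Posterior P(H) ≈ 0.0020

Let H be the event that the subject carries the genetic variant; start with P(H) = 0.015. P('positive'|H) = 0.976, P('positive'|¬H) = 0.231.
Update on result 1 ('positive'): P(H) ← 0.976·0.0150 / (0.976·0.0150 + 0.231·0.9850) = 0.014640/0.24218 = 0.0605.
Update on result 2 ('negative'): P(H) ← 0.024·0.0605 / (0.024·0.0605 + 0.769·0.9395) = 0.0014509/0.72396 = 0.0020.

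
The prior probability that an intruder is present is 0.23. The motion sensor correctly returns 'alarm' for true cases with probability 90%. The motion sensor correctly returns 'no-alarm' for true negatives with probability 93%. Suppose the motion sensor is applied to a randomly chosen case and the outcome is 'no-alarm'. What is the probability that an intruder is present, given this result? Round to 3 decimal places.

P(H | E) ≈ 0.031

Write H for 'an intruder is present'. Prior odds H:¬H = 0.23/0.77 = 0.29870. For the 'no-alarm' outcome, the likelihood ratio is 0.1/0.93 = 0.10753.
Posterior odds = 0.29870 × 0.10753 = 0.032118, so P(H|E) = 0.032118/(1+0.032118) = 0.031.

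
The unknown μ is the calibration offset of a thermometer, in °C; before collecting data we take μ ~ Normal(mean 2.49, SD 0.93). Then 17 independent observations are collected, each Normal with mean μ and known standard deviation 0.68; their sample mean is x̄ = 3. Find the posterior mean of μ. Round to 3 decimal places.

With known σ, the Normal prior is conjugate. Weight on the data is w = (n/σ²)/(n/σ² + 1/τ₀²) = 36.7647/(36.7647+1.15620) = 0.96951.
Posterior mean = w·x̄ + (1−w)·μ₀ = 0.96951·3 + 0.030490·2.49 = 2.984.

Posterior mean ≈ 2.984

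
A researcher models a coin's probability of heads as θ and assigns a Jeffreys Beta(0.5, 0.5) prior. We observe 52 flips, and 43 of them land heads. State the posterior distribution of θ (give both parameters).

Posterior: Beta(43.5, 9.5)

The binomial likelihood is conjugate to the Beta prior: with 43 successes and 9 failures, the posterior is Beta(0.5+43, 0.5+9) = Beta(43.5, 9.5).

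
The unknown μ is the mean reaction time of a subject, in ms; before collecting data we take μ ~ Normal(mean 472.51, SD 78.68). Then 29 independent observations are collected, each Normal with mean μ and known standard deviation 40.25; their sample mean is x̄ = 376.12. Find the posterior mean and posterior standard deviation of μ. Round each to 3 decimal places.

Posterior mean ≈ 376.982; posterior SD ≈ 7.441

With known σ, the Normal prior is conjugate. Weight on the data is w = (n/σ²)/(n/σ² + 1/τ₀²) = 0.0179005/(0.0179005+0.00016154) = 0.99106.
Posterior mean = w·x̄ + (1−w)·μ₀ = 0.99106·376.12 + 0.0089434·472.51 = 376.982. Posterior variance = 1/(0.0179005+0.00016154) = 55.3646, so SD = 7.441.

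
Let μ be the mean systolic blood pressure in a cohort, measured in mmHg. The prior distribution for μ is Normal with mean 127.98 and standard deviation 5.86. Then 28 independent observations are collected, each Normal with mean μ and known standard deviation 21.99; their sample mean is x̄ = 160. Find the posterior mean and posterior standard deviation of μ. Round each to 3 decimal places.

Posterior mean ≈ 149.285; posterior SD ≈ 3.390

Prior precision 1/τ₀² = 1/5.86² = 0.0291209; data precision n/σ² = 28/21.99² = 0.0579039.
Posterior precision = 0.0291209 + 0.0579039 = 0.0870248, giving posterior SD = 1/√0.0870248 = 3.390.
Posterior mean = (0.0291209·127.98 + 0.0579039·160) / 0.0870248 = 149.285.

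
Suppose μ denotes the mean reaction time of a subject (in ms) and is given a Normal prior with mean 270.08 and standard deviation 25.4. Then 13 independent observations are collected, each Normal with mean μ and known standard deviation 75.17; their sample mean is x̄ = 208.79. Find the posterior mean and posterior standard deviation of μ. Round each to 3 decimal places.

With known σ, the Normal prior is conjugate. Weight on the data is w = (n/σ²)/(n/σ² + 1/τ₀²) = 0.00230067/(0.00230067+0.00155000) = 0.59747.
Posterior mean = w·x̄ + (1−w)·μ₀ = 0.59747·208.79 + 0.40253·270.08 = 233.461. Posterior variance = 1/(0.00230067+0.00155000) = 259.695, so SD = 16.115.

Posterior mean ≈ 233.461; posterior SD ≈ 16.115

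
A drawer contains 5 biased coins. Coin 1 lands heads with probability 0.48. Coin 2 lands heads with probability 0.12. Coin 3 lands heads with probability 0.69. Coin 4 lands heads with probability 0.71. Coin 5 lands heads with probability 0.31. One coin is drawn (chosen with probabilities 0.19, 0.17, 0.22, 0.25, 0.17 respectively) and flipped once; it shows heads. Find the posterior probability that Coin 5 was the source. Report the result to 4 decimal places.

Tabulate prior·likelihood by source: [1] prior 0.19, lik 0.48, product 0.09120; [2] prior 0.17, lik 0.12, product 0.02040; [3] prior 0.22, lik 0.69, product 0.1518; [4] prior 0.25, lik 0.71, product 0.1775; [5] prior 0.17, lik 0.31, product 0.05270.
Normalizing constant = 0.49360; the posterior for Coin 5 is its product over the sum, 0.05270/0.49360 = 0.1068.

Posterior probability ≈ 0.1068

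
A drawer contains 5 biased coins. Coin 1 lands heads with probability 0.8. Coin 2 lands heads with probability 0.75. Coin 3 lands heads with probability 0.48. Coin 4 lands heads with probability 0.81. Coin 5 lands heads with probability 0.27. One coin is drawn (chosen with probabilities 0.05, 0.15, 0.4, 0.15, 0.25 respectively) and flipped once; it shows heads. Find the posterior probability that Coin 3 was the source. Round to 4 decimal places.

P(heads|C1) = 0.8; P(heads|C2) = 0.75; P(heads|C3) = 0.48; P(heads|C4) = 0.81; P(heads|C5) = 0.27.
Prior × likelihood for each source: 0.05·0.8=0.04000, 0.15·0.75=0.1125, 0.4·0.48=0.1920, 0.15·0.81=0.1215, 0.25·0.27=0.06750. Summing gives P(heads) = 0.53350.
P(Coin 3 | heads) = 0.1920 / 0.53350 = 0.3599.

Posterior probability ≈ 0.3599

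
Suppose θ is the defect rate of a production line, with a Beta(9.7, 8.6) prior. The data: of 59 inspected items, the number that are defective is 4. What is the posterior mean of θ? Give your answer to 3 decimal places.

Posterior mean ≈ 0.177

The binomial likelihood is conjugate to the Beta prior: with 4 successes and 55 failures, the posterior is Beta(9.7+4, 8.6+55) = Beta(13.7, 63.6).
Posterior mean = α/(α+β) = 13.7/77.3 = 0.177.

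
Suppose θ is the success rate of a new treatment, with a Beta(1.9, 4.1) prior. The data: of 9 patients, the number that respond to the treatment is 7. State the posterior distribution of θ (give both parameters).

Posterior: Beta(8.9, 6.1)

Observing 7 successes and 2 failures updates Beta(1.9, 4.1) by adding the success and failure counts to the two shape parameters: α = 1.9+7 = 8.9, β = 4.1+2 = 6.1.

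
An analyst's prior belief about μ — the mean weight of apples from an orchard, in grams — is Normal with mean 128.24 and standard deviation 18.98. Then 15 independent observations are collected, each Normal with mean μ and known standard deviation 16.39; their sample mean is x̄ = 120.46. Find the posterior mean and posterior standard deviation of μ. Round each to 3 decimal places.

Posterior mean ≈ 120.828; posterior SD ≈ 4.130

Prior precision 1/τ₀² = 1/18.98² = 0.00277592; data precision n/σ² = 15/16.39² = 0.0558384.
Posterior precision = 0.00277592 + 0.0558384 = 0.0586144, giving posterior SD = 1/√0.0586144 = 4.130.
Posterior mean = (0.00277592·128.24 + 0.0558384·120.46) / 0.0586144 = 120.828.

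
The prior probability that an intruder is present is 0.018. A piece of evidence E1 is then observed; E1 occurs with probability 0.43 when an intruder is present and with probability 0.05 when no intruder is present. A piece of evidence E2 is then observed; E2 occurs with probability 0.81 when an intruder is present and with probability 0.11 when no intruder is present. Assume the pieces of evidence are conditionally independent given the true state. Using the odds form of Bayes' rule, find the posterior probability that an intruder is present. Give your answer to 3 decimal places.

Posterior probability ≈ 0.537

Prior odds = 0.018/(1−0.018) = 0.018330. In log-odds, ln(0.018330) = -3.9992.
Add log likelihood ratios: ln(8.6000) + ln(7.3636) = 4.1483.
Posterior log-odds = 0.14910, so posterior odds = exp(0.14910) = 1.1608. Converting, P(H|E) = 1.1608/2.1608 = 0.537.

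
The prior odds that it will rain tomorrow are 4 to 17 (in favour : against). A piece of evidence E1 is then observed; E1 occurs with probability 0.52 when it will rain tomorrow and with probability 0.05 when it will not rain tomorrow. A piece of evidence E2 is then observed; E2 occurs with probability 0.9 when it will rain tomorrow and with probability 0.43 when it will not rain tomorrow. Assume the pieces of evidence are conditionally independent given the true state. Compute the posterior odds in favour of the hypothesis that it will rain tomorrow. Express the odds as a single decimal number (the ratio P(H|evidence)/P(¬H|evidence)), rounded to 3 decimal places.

Prior odds = 4/17 = 0.23529.
Likelihood ratio for E1 = 0.52/0.05 = 10.400.
Likelihood ratio for E2 = 0.9/0.43 = 2.0930.
Posterior odds = prior odds × LR₁ × LR₂ = 5.1218.

Posterior odds ≈ 5.122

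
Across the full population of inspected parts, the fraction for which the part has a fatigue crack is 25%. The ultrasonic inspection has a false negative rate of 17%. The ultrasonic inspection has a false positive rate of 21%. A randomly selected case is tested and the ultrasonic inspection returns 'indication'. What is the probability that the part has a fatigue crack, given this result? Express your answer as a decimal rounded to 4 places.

Write H for 'the part has a fatigue crack'. Prior odds H:¬H = 0.25/0.75 = 0.33333. For the 'indication' outcome, the likelihood ratio is 0.83/0.21 = 3.9524.
Posterior odds = 0.33333 × 3.9524 = 1.3175, so P(H|E) = 1.3175/(1+1.3175) = 0.5685.

P(H | E) ≈ 0.5685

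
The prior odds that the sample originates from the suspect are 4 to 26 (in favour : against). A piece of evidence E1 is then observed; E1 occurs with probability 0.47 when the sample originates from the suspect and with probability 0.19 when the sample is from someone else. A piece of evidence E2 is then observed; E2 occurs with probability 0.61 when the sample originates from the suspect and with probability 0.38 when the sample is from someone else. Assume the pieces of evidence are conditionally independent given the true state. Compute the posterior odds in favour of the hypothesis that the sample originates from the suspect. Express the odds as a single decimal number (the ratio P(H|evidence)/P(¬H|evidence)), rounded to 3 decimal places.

Prior odds = 4/26 = 0.15385. In log-odds, ln(0.15385) = -1.8718.
Add log likelihood ratios: ln(2.4737) + ln(1.6053) = 1.3790.
Posterior log-odds = -0.49281, so posterior odds = exp(-0.49281) = 0.61091.

Posterior odds ≈ 0.611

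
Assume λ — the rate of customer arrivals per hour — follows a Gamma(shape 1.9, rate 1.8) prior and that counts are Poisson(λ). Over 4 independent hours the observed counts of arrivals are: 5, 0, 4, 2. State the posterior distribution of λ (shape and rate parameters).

Posterior: Gamma(shape=12.9, rate=5.8)

Total count ∑xᵢ = 11 over n = 4 hours.
Gamma is conjugate to the Poisson likelihood: posterior is Gamma(shape = 1.9+11 = 12.9, rate = 1.8+4 = 5.8).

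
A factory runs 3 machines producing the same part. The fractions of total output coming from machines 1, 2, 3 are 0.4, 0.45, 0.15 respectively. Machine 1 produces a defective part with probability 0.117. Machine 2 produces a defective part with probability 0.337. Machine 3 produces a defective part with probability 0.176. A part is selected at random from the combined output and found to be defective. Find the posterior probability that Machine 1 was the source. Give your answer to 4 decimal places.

Tabulate prior·likelihood by source: [1] prior 0.4, lik 0.117, product 0.04680; [2] prior 0.45, lik 0.337, product 0.1517; [3] prior 0.15, lik 0.176, product 0.02640.
Normalizing constant = 0.22485; the posterior for Machine 1 is its product over the sum, 0.04680/0.22485 = 0.2081.

Posterior probability ≈ 0.2081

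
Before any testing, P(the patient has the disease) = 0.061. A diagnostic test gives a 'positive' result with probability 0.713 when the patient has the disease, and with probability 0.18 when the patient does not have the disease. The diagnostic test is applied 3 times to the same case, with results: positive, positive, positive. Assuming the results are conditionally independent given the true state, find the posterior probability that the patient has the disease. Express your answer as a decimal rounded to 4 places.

Let H be the event that the patient has the disease; start with P(H) = 0.061. P('positive'|H) = 0.713, P('positive'|¬H) = 0.18.
Update on result 1 ('positive'): P(H) ← 0.713·0.0610 / (0.713·0.0610 + 0.18·0.9390) = 0.043493/0.21251 = 0.2047.
Update on result 2 ('positive'): P(H) ← 0.713·0.2047 / (0.713·0.2047 + 0.18·0.7953) = 0.14592/0.28908 = 0.5048.
Update on result 3 ('positive'): P(H) ← 0.713·0.5048 / (0.713·0.5048 + 0.18·0.4952) = 0.35991/0.44905 = 0.8015.

Posterior P(H) ≈ 0.8015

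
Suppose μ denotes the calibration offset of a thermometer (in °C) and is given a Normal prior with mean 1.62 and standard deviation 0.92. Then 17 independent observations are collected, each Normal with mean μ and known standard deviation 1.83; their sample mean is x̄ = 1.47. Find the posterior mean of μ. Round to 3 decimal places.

Posterior mean ≈ 1.498

With known σ, the Normal prior is conjugate. Weight on the data is w = (n/σ²)/(n/σ² + 1/τ₀²) = 5.07629/(5.07629+1.18147) = 0.81120.
Posterior mean = w·x̄ + (1−w)·μ₀ = 0.81120·1.47 + 0.18880·1.62 = 1.498.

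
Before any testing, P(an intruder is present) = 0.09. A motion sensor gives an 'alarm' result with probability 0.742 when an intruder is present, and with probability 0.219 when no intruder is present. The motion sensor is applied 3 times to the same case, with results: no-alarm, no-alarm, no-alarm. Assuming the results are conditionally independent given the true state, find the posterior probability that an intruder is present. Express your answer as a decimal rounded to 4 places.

Let H be the event that an intruder is present; start with P(H) = 0.09. P('alarm'|H) = 0.742, P('alarm'|¬H) = 0.219.
Update on result 1 ('no-alarm'): P(H) ← 0.258·0.0900 / (0.258·0.0900 + 0.781·0.9100) = 0.023220/0.73393 = 0.0316.
Update on result 2 ('no-alarm'): P(H) ← 0.258·0.0316 / (0.258·0.0316 + 0.781·0.9684) = 0.0081626/0.76445 = 0.0107.
Update on result 3 ('no-alarm'): P(H) ← 0.258·0.0107 / (0.258·0.0107 + 0.781·0.9893) = 0.0027548/0.77542 = 0.0036.

Posterior P(H) ≈ 0.0036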